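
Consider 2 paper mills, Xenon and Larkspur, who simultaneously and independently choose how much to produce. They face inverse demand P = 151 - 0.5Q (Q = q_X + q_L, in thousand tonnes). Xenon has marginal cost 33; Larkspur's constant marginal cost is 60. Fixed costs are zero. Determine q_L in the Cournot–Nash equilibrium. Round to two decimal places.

Xenon's profit: π_X = (151 - 0.5Q)q_X - (33q_X). Setting ∂π_X/∂q_X = 0: 118 - q_X - (1/2)(q_L) = 0.
Larkspur's profit: π_L = (151 - 0.5Q)q_L - (60q_L). Setting ∂π_L/∂q_L = 0: 91 - q_L - (1/2)(q_X) = 0.
So q_X = (118 - (1/2)q_L) and q_L = (91 - (1/2)q_X).
Solving the pair: q_X = 290/3, q_L = 128/3.

42.67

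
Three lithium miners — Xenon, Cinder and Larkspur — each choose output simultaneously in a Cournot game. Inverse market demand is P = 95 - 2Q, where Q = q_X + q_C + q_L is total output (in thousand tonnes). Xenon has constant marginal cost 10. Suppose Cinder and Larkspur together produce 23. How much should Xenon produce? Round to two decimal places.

With rivals' combined output fixed at 23, Xenon's profit is π_X = (95 - 2·23 - 2q_X)q_X - (10q_X) = (49 - 2q_X)q_X - (10q_X).
∂π_X/∂q_X = 39 - 4q_X = 0, so q_X = 39/4.

9.75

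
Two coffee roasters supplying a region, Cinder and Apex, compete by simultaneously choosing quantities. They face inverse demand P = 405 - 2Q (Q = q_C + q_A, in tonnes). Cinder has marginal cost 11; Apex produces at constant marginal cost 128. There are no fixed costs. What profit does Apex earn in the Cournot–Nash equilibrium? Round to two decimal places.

1422.22

Cinder's profit: π_C = (405 - 2Q)q_C - (11q_C). Setting ∂π_C/∂q_C = 0: 394 - 4q_C - 2(q_A) = 0.
Apex's first-order condition: 277 - 4q_A - 2(q_C) = 0.
Best responses: q_C = (394 - 2q_A)/4, q_A = (277 - 2q_C)/4.
Solving the pair: q_C = 511/6, q_A = 80/3.
Price P = 405 - 2·(671/6) = 544/3.
Apex's profit: (544/3 - 128)·(80/3) = 1422.2222.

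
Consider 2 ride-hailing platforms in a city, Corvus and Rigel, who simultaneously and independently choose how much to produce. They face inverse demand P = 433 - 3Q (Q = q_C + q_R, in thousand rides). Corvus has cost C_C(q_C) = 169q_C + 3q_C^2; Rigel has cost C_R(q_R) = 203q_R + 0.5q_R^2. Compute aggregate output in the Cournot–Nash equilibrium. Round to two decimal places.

Corvus's profit: π_C = (433 - 3Q)q_C - (169q_C + 3q_C²). Setting ∂π_C/∂q_C = 0: 264 - 12q_C - 3(q_R) = 0.
Rigel's profit: π_R = (433 - 3Q)q_R - (203q_R + (1/2)q_R²). Setting ∂π_R/∂q_R = 0: 230 - 7q_R - 3(q_C) = 0.
So q_C = (264 - 3q_R)/12 and q_R = (230 - 3q_C)/7.
Substituting one into the other gives q_C = 386/25 and q_R = 656/25.
Total output Q = 386/25 + 656/25 = 1042/25.

41.68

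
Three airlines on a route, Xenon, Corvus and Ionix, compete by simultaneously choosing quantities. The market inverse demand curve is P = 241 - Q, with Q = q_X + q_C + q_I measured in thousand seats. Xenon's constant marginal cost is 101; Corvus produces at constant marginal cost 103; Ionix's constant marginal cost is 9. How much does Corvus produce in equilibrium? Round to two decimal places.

Xenon's profit: π_X = (241 - Q)q_X - (101q_X). Setting ∂π_X/∂q_X = 0: 140 - 2q_X - (q_C + q_I) = 0.
Corvus's profit: π_C = (241 - Q)q_C - (103q_C). Setting ∂π_C/∂q_C = 0: 138 - 2q_C - (q_X + q_I) = 0.
Ionix's first-order condition: 232 - 2q_I - (q_X + q_C) = 0.
Summing all 3 equations gives 510 − 4Q = 0, hence Q = 255/2.
Back-substituting: q_X = (140 − 255/2) = 25/2, q_C = (138 − 255/2) = 21/2, q_I = (232 − 255/2) = 209/2.

10.50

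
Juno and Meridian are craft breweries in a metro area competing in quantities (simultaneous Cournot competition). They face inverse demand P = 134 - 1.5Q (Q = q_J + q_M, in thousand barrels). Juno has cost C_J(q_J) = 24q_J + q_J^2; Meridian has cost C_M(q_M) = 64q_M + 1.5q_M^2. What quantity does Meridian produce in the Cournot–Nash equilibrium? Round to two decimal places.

6.67

Juno's profit: π_J = (134 - 1.5Q)q_J - (24q_J + q_J²). Setting ∂π_J/∂q_J = 0: 110 - 5q_J - (3/2)(q_M) = 0.
Meridian's first-order condition: 70 - 6q_M - (3/2)(q_J) = 0.
Rearranging gives the reaction functions q_J = (110 - (3/2)q_M)/5 and q_M = (70 - (3/2)q_J)/6.
Solving the pair: q_J = 20, q_M = 20/3.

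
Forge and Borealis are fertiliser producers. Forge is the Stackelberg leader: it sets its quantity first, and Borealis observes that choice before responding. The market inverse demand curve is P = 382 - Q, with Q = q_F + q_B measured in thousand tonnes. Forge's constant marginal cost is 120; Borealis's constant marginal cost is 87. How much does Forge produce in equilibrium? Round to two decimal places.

114.50

The follower Borealis best-responds to any q_F: π_B = (382 - Q)q_B - 87q_B.
Setting the follower's marginal profit to zero, 295 - q_F - 2q_B = 0, i.e. q_B = (295 - q_F)/2.
Forge substitutes q_B(q_F) into its own profit: π_F = q_F(382 - q_F - (295 - q_F)/2) - 120q_F = (469/2 - (1/2)q_F)q_F - 120q_F.
Maximising: ∂π_F/∂q_F = 229/2 - q_F = 0, giving q_F = 229/2.
Then q_B = (295 - 229/2)/2 = 361/4.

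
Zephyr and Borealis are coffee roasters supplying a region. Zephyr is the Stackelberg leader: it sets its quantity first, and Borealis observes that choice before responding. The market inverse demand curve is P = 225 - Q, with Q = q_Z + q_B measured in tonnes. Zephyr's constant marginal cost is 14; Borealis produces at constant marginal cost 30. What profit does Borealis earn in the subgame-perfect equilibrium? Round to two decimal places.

1660.56

Solve by backward induction. Given q_Z, the follower Borealis maximises π_B = (225 - q_Z - q_B)q_B - 30q_B.
Setting the follower's marginal profit to zero, 195 - q_Z - 2q_B = 0, i.e. q_B = (195 - q_Z)/2.
The leader anticipates this reaction. Substituting into P = 225 - Q gives P = 255/2 - (1/2)q_Z, so π_Z = (255/2 - (1/2)q_Z)q_Z - 14q_Z.
The leader's first-order condition 227/2 - q_Z = 0 yields q_Z = 227/2.
Then q_B = (195 - 227/2)/2 = 163/4.
Price P = 225 - 617/4 = 283/4.
Borealis's profit: (283/4 - 30)·(163/4) = 1660.5625.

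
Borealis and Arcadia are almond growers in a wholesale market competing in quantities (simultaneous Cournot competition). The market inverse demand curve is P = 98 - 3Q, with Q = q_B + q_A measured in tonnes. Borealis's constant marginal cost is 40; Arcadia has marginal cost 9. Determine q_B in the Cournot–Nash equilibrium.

3

Borealis's profit: π_B = (98 - 3Q)q_B - (40q_B). Setting ∂π_B/∂q_B = 0: 58 - 6q_B - 3(q_A) = 0.
Arcadia's profit: π_A = (98 - 3Q)q_A - (9q_A). Setting ∂π_A/∂q_A = 0: 89 - 6q_A - 3(q_B) = 0.
Rearranging gives the reaction functions q_B = (58 - 3q_A)/6 and q_A = (89 - 3q_B)/6.
Solving the pair: q_B = 3, q_A = 40/3.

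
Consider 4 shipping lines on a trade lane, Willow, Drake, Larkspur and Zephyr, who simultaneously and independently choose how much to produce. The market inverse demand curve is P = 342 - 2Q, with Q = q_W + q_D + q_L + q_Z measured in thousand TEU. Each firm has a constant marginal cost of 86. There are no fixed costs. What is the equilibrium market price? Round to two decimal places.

137.20

A representative firm's profit is π_i = q_i(342 - 2Q) - 86q_i.
Setting ∂π_i/∂q_i = 0 with rivals' quantities fixed: 256 - 4q_i - 2·Σ_{j≠i} q_j = 0.
With identical firms every q_j equals q_i, so Σ_{j≠i} q_j = 3q_i and 256 = 10q_i, giving q_i = 128/5.
Total output Q = 512/5, so price P = 342 - 2·(512/5) = 686/5.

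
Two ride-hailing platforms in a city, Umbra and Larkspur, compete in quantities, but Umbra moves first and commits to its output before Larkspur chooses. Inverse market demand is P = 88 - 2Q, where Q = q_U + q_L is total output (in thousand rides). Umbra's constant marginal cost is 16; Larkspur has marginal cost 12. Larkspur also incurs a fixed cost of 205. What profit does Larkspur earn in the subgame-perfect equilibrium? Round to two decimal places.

15.50

The follower Larkspur best-responds to any q_U: π_L = (88 - 2Q)q_L - 12q_L.
∂π_L/∂q_L = 76 - 2q_U - 4q_L = 0 gives the reaction function q_L = (76 - 2q_U)/4.
The leader anticipates this reaction. Substituting into P = 88 - 2Q gives P = 50 - q_U, so π_U = (50 - q_U)q_U - 16q_U.
Maximising: ∂π_U/∂q_U = 34 - 2q_U = 0, giving q_U = 17.
Then q_L = (76 - 2·17)/4 = 21/2.
Price P = 88 - 2·(55/2) = 33.
Larkspur's profit: (33 - 12)·(21/2) - 205 = 31/2.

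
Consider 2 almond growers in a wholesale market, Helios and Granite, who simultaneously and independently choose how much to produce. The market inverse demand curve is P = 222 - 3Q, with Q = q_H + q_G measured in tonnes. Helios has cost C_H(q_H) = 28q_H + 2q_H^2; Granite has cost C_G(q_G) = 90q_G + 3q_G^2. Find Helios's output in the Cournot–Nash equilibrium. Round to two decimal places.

17.41

Helios's profit: π_H = (222 - 3Q)q_H - (28q_H + 2q_H²). Setting ∂π_H/∂q_H = 0: 194 - 10q_H - 3(q_G) = 0.
Granite's first-order condition: 132 - 12q_G - 3(q_H) = 0.
So q_H = (194 - 3q_G)/10 and q_G = (132 - 3q_H)/12.
Solving the pair: q_H = 644/37, q_G = 246/37.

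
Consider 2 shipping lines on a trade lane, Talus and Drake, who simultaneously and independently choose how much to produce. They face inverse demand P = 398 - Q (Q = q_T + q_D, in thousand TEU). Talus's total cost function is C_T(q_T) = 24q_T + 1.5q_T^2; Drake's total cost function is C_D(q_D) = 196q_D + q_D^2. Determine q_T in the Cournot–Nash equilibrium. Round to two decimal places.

68.11

Talus's profit: π_T = (398 - Q)q_T - (24q_T + (3/2)q_T²). Setting ∂π_T/∂q_T = 0: 374 - 5q_T - (q_D) = 0.
Drake's profit: π_D = (398 - Q)q_D - (196q_D + q_D²). Setting ∂π_D/∂q_D = 0: 202 - 4q_D - (q_T) = 0.
So q_T = (374 - q_D)/5 and q_D = (202 - q_T)/4.
Solving the pair: q_T = 1294/19, q_D = 636/19.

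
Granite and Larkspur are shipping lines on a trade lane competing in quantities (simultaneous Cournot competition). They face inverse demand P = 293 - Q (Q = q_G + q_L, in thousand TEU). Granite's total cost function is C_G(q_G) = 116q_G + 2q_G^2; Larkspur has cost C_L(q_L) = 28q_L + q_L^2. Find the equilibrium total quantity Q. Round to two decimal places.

Granite's profit: π_G = (293 - Q)q_G - (116q_G + 2q_G²). Setting ∂π_G/∂q_G = 0: 177 - 6q_G - (q_L) = 0.
Larkspur's profit: π_L = (293 - Q)q_L - (28q_L + q_L²). Setting ∂π_L/∂q_L = 0: 265 - 4q_L - (q_G) = 0.
So q_G = (177 - q_L)/6 and q_L = (265 - q_G)/4.
Solving the pair: q_G = 443/23, q_L = 1413/23.
Total output Q = 443/23 + 1413/23 = 1856/23.

80.70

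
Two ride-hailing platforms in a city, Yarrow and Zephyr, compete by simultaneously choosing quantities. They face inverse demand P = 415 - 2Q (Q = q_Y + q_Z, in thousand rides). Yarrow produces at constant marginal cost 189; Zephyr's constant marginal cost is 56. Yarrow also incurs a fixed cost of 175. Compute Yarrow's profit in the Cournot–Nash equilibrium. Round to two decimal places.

305.50

Yarrow's profit: π_Y = (415 - 2Q)q_Y - (189q_Y). Setting ∂π_Y/∂q_Y = 0: 226 - 4q_Y - 2(q_Z) = 0.
Zephyr's profit: π_Z = (415 - 2Q)q_Z - (56q_Z). Setting ∂π_Z/∂q_Z = 0: 359 - 4q_Z - 2(q_Y) = 0.
Best responses: q_Y = (226 - 2q_Z)/4, q_Z = (359 - 2q_Y)/4.
Substituting one into the other gives q_Y = 31/2 and q_Z = 82.
Price P = 415 - 2·(195/2) = 220.
Yarrow's profit: (220 - 189)·(31/2) - 175 = 611/2.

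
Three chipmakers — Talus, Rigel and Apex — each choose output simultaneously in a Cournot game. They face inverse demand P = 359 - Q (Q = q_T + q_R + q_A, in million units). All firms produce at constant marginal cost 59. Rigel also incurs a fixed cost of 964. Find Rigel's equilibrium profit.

Each firm earns π_i = (359 - Q)q_i - 59q_i.
First-order condition (treating rivals' output as given): 300 - 2q_i - Σ_{j≠i} q_j = 0.
With identical firms every q_j equals q_i, so Σ_{j≠i} q_j = 2q_i and 300 = 4q_i, giving q_i = 75.
Price P = 359 - 225 = 134.
Rigel's profit: (134 - 59)·75 - 964 = 4661.

4661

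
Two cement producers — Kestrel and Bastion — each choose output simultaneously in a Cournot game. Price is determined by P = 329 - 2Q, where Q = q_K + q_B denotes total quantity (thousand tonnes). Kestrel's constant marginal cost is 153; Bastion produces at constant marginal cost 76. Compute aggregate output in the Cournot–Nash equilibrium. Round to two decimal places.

71.50

Kestrel's profit: π_K = (329 - 2Q)q_K - (153q_K). Setting ∂π_K/∂q_K = 0: 176 - 4q_K - 2(q_B) = 0.
Bastion's first-order condition: 253 - 4q_B - 2(q_K) = 0.
Rearranging gives the reaction functions q_K = (176 - 2q_B)/4 and q_B = (253 - 2q_K)/4.
Solving the pair: q_K = 33/2, q_B = 55.
Total output Q = 33/2 + 55 = 143/2.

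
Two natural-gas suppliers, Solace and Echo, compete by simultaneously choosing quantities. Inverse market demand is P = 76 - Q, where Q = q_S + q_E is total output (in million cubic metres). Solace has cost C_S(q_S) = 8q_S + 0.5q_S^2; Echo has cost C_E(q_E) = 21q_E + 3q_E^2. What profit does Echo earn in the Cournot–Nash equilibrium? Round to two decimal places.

Solace's profit: π_S = (76 - Q)q_S - (8q_S + (1/2)q_S²). Setting ∂π_S/∂q_S = 0: 68 - 3q_S - (q_E) = 0.
Echo's first-order condition: 55 - 8q_E - (q_S) = 0.
So q_S = (68 - q_E)/3 and q_E = (55 - q_S)/8.
Substituting one into the other gives q_S = 489/23 and q_E = 97/23.
Price P = 76 - 586/23 = 1162/23.
Echo's profit: (1162/23)·(97/23) - 21·(97/23) - 3(97/23)² = 71.1456.

71.15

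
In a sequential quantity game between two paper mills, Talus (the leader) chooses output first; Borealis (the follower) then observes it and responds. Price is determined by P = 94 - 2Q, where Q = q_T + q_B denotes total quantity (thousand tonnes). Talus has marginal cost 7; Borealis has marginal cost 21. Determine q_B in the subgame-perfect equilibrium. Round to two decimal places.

5.63

The follower Borealis best-responds to any q_T: π_B = (94 - 2Q)q_B - 21q_B.
∂π_B/∂q_B = 73 - 2q_T - 4q_B = 0 gives the reaction function q_B = (73 - 2q_T)/4.
The leader anticipates this reaction. Substituting into P = 94 - 2Q gives P = 115/2 - q_T, so π_T = (115/2 - q_T)q_T - 7q_T.
The leader's first-order condition 101/2 - 2q_T = 0 yields q_T = 101/4.
Then q_B = (73 - 2·(101/4))/4 = 45/8.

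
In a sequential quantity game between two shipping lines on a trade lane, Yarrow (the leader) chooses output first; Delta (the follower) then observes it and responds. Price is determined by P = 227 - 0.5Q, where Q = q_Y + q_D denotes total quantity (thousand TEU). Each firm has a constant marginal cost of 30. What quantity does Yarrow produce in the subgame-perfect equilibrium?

197

The follower Delta best-responds to any q_Y: π_D = (227 - 0.5Q)q_D - 30q_D.
∂π_D/∂q_D = 197 - (1/2)q_Y - q_D = 0 gives the reaction function q_D = (197 - (1/2)q_Y).
The leader anticipates this reaction. Substituting into P = 227 - 0.5Q gives P = 257/2 - (1/4)q_Y, so π_Y = (257/2 - (1/4)q_Y)q_Y - 30q_Y.
Maximising: ∂π_Y/∂q_Y = 197/2 - (1/2)q_Y = 0, giving q_Y = 197.
Then q_D = (197 - (1/2)·197) = 197/2.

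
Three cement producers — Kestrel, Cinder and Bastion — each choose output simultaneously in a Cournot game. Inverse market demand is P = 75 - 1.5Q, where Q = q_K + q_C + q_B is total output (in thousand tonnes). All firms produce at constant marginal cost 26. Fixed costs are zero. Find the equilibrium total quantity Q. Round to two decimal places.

24.50

Each firm earns π_i = (75 - 1.5Q)q_i - 26q_i.
First-order condition (treating rivals' output as given): 49 - 3q_i - (3/2)·Σ_{j≠i} q_j = 0.
With identical firms every q_j equals q_i, so Σ_{j≠i} q_j = 2q_i and 49 = 6q_i, giving q_i = 49/6.
Total output Q = 49/6 + 49/6 + 49/6 = 49/2.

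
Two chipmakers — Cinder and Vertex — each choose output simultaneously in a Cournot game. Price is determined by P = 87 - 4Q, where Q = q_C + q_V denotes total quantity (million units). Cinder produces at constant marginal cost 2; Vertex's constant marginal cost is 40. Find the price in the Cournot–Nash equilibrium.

43

Cinder's profit: π_C = (87 - 4Q)q_C - (2q_C). Setting ∂π_C/∂q_C = 0: 85 - 8q_C - 4(q_V) = 0.
Vertex's first-order condition: 47 - 8q_V - 4(q_C) = 0.
Rearranging gives the reaction functions q_C = (85 - 4q_V)/8 and q_V = (47 - 4q_C)/8.
Solving the pair: q_C = 41/4, q_V = 3/4.
Total output Q = 11, so price P = 87 - 4·11 = 43.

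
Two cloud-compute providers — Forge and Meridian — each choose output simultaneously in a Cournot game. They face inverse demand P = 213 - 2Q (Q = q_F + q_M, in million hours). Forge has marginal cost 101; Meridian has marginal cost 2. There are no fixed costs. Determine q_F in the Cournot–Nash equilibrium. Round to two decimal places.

2.17

Forge's profit: π_F = (213 - 2Q)q_F - (101q_F). Setting ∂π_F/∂q_F = 0: 112 - 4q_F - 2(q_M) = 0.
Meridian's profit: π_M = (213 - 2Q)q_M - (2q_M). Setting ∂π_M/∂q_M = 0: 211 - 4q_M - 2(q_F) = 0.
So q_F = (112 - 2q_M)/4 and q_M = (211 - 2q_F)/4.
Substituting one into the other gives q_F = 13/6 and q_M = 155/3.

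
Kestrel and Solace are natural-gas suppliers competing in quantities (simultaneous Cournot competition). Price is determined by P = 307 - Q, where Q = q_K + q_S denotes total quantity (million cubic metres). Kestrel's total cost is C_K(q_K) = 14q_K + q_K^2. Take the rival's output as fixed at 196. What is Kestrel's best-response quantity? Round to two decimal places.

24.25

With the rival's output fixed at 196, Kestrel's profit is π_K = (307 - 196 - q_K)q_K - (14q_K + q_K²) = (111 - q_K)q_K - (14q_K + q_K²).
∂π_K/∂q_K = 97 - 4q_K = 0, so q_K = 97/4.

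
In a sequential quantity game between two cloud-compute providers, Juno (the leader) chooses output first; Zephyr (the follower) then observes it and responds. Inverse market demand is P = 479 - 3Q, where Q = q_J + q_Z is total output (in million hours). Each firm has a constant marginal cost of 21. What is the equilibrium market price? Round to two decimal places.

Solve by backward induction. Given q_J, the follower Zephyr maximises π_Z = (479 - 3q_J - 3q_Z)q_Z - 21q_Z.
∂π_Z/∂q_Z = 458 - 3q_J - 6q_Z = 0 gives the reaction function q_Z = (458 - 3q_J)/6.
The leader anticipates this reaction. Substituting into P = 479 - 3Q gives P = 250 - (3/2)q_J, so π_J = (250 - (3/2)q_J)q_J - 21q_J.
Maximising: ∂π_J/∂q_J = 229 - 3q_J = 0, giving q_J = 229/3.
Then q_Z = (458 - 3·(229/3))/6 = 229/6.
Total output Q = 229/2, so price P = 479 - 3·(229/2) = 271/2.

135.50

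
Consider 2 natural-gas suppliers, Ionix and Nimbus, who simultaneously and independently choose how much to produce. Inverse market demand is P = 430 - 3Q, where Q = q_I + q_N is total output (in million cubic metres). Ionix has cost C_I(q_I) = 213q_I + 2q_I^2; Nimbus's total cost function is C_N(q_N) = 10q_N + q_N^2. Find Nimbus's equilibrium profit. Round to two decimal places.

Ionix's profit: π_I = (430 - 3Q)q_I - (213q_I + 2q_I²). Setting ∂π_I/∂q_I = 0: 217 - 10q_I - 3(q_N) = 0.
Nimbus's profit: π_N = (430 - 3Q)q_N - (10q_N + q_N²). Setting ∂π_N/∂q_N = 0: 420 - 8q_N - 3(q_I) = 0.
Best responses: q_I = (217 - 3q_N)/10, q_N = (420 - 3q_I)/8.
Solving the pair: q_I = 476/71, q_N = 49.9859.
Price P = 430 - 3·56.6901 = 259.9296.
Nimbus's profit: 259.9296·49.9859 - 10·49.9859 - 49.9859² = 9994.3670.

9994.37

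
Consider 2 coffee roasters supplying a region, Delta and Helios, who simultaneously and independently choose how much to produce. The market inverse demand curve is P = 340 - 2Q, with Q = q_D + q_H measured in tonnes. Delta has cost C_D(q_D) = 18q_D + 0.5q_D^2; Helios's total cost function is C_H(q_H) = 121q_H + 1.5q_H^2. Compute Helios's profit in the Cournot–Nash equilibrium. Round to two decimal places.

Delta's profit: π_D = (340 - 2Q)q_D - (18q_D + (1/2)q_D²). Setting ∂π_D/∂q_D = 0: 322 - 5q_D - 2(q_H) = 0.
Helios's first-order condition: 219 - 7q_H - 2(q_D) = 0.
Best responses: q_D = (322 - 2q_H)/5, q_H = (219 - 2q_D)/7.
Solving the pair: q_D = 1816/31, q_H = 451/31.
Price P = 340 - 2·73.1290 = 193.7419.
Helios's profit: 193.7419·(451/31) - 121·(451/31) - (3/2)(451/31)² = 740.7945.

740.79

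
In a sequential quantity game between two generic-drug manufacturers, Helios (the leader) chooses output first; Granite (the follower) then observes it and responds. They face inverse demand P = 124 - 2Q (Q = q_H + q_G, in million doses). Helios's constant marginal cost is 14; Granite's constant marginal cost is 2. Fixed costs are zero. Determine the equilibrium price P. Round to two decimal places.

38.50

Solve by backward induction. Given q_H, the follower Granite maximises π_G = (124 - 2q_H - 2q_G)q_G - 2q_G.
Follower FOC: 122 - 2q_H - 4q_G = 0, so q_G(q_H) = (122 - 2q_H)/4.
The leader anticipates this reaction. Substituting into P = 124 - 2Q gives P = 63 - q_H, so π_H = (63 - q_H)q_H - 14q_H.
Leader FOC: 49 - 2q_H = 0, so q_H = 49/2.
Then q_G = (122 - 2·(49/2))/4 = 73/4.
Total output Q = 171/4, so price P = 124 - 2·(171/4) = 77/2.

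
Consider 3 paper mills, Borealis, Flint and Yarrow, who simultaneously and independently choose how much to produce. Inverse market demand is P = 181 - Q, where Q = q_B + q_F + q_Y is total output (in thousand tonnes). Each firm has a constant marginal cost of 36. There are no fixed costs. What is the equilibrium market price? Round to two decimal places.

A representative firm's profit is π_i = q_i(181 - Q) - 36q_i.
First-order condition (treating rivals' output as given): 145 - 2q_i - Σ_{j≠i} q_j = 0.
With identical firms every q_j equals q_i, so Σ_{j≠i} q_j = 2q_i and 145 = 4q_i, giving q_i = 145/4.
Total output Q = 435/4, so price P = 181 - 435/4 = 289/4.

72.25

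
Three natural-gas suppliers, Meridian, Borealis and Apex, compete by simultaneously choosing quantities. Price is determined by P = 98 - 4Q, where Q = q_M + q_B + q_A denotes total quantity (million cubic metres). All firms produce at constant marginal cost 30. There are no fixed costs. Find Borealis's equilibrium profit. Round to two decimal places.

72.25

A representative firm's profit is π_i = q_i(98 - 4Q) - 30q_i.
First-order condition (treating rivals' output as given): 68 - 8q_i - 4·Σ_{j≠i} q_j = 0.
By symmetry each firm produces the same amount; substituting Σ_{j≠i} q_j = 2q_i yields q_i = 68/16 = 17/4.
Price P = 98 - 4·(51/4) = 47.
Borealis's profit: (47 - 30)·(17/4) = 289/4.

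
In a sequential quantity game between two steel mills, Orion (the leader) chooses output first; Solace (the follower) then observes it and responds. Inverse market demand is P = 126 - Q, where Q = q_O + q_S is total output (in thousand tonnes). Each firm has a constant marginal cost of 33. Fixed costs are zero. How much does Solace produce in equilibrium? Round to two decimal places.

23.25

Solve by backward induction. Given q_O, the follower Solace maximises π_S = (126 - q_O - q_S)q_S - 33q_S.
∂π_S/∂q_S = 93 - q_O - 2q_S = 0 gives the reaction function q_S = (93 - q_O)/2.
Orion substitutes q_S(q_O) into its own profit: π_O = q_O(126 - q_O - (93 - q_O)/2) - 33q_O = (159/2 - (1/2)q_O)q_O - 33q_O.
Leader FOC: 93/2 - q_O = 0, so q_O = 93/2.
Then q_S = (93 - 93/2)/2 = 93/4.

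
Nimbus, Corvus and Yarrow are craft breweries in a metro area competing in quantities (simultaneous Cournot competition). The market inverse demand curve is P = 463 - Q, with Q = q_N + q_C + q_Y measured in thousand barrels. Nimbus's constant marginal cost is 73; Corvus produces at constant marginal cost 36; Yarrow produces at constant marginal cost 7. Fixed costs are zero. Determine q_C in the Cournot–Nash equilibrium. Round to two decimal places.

Nimbus's profit: π_N = (463 - Q)q_N - (73q_N). Setting ∂π_N/∂q_N = 0: 390 - 2q_N - (q_C + q_Y) = 0.
Corvus's profit: π_C = (463 - Q)q_C - (36q_C). Setting ∂π_C/∂q_C = 0: 427 - 2q_C - (q_N + q_Y) = 0.
Yarrow's profit: π_Y = (463 - Q)q_Y - (7q_Y). Setting ∂π_Y/∂q_Y = 0: 456 - 2q_Y - (q_N + q_C) = 0.
Adding the 3 conditions: 1273 − 2Q − 2Q = 0, i.e. Q = 1273/4.
Back-substituting: q_N = (390 − 1273/4) = 287/4, q_C = (427 − 1273/4) = 435/4, q_Y = (456 − 1273/4) = 551/4.

108.75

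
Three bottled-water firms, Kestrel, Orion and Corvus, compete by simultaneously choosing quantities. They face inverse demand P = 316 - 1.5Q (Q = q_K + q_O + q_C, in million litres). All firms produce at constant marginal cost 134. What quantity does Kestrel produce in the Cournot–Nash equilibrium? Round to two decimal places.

A representative firm's profit is π_i = q_i(316 - 1.5Q) - 134q_i.
Setting ∂π_i/∂q_i = 0 with rivals' quantities fixed: 182 - 3q_i - (3/2)·Σ_{j≠i} q_j = 0.
With identical firms every q_j equals q_i, so Σ_{j≠i} q_j = 2q_i and 182 = 6q_i, giving q_i = 91/3.

30.33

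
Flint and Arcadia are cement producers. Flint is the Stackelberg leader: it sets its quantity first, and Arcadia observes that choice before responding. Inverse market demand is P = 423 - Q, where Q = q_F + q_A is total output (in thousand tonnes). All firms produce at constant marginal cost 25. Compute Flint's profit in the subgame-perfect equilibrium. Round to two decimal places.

Solve by backward induction. Given q_F, the follower Arcadia maximises π_A = (423 - q_F - q_A)q_A - 25q_A.
∂π_A/∂q_A = 398 - q_F - 2q_A = 0 gives the reaction function q_A = (398 - q_F)/2.
The leader anticipates this reaction. Substituting into P = 423 - Q gives P = 224 - (1/2)q_F, so π_F = (224 - (1/2)q_F)q_F - 25q_F.
Leader FOC: 199 - q_F = 0, so q_F = 199.
Then q_A = (398 - 199)/2 = 199/2.
Price P = 423 - 597/2 = 249/2.
Flint's profit: (249/2 - 25)·199 = 19800.5000.

19800.50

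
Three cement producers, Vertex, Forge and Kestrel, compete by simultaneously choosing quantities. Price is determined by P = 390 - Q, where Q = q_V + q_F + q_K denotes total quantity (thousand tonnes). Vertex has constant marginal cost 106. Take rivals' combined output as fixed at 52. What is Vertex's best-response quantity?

With rivals' combined output fixed at 52, Vertex's profit is π_V = (390 - 52 - q_V)q_V - (106q_V) = (338 - q_V)q_V - (106q_V).
∂π_V/∂q_V = 232 - 2q_V = 0, so q_V = 116.

116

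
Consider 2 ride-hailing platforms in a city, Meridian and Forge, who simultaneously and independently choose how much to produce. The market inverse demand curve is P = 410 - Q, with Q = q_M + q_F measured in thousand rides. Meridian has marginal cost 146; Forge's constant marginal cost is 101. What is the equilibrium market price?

219

Meridian's profit: π_M = (410 - Q)q_M - (146q_M). Setting ∂π_M/∂q_M = 0: 264 - 2q_M - (q_F) = 0.
Forge's first-order condition: 309 - 2q_F - (q_M) = 0.
Rearranging gives the reaction functions q_M = (264 - q_F)/2 and q_F = (309 - q_M)/2.
Substituting one into the other gives q_M = 73 and q_F = 118.
Total output Q = 191, so price P = 410 - 191 = 219.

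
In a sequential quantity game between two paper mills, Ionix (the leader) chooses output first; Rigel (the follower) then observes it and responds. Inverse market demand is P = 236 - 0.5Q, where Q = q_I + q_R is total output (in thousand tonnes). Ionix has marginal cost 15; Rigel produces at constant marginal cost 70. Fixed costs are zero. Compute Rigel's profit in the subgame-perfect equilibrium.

The follower Rigel best-responds to any q_I: π_R = (236 - 0.5Q)q_R - 70q_R.
Setting the follower's marginal profit to zero, 166 - (1/2)q_I - q_R = 0, i.e. q_R = (166 - (1/2)q_I).
Ionix substitutes q_R(q_I) into its own profit: π_I = q_I(236 - (1/2)q_I - (166 - (1/2)q_I)/2) - 15q_I = (153 - (1/4)q_I)q_I - 15q_I.
The leader's first-order condition 138 - (1/2)q_I = 0 yields q_I = 276.
Then q_R = (166 - (1/2)·276) = 28.
Price P = 236 - (1/2)·304 = 84.
Rigel's profit: (84 - 70)·28 = 392.

392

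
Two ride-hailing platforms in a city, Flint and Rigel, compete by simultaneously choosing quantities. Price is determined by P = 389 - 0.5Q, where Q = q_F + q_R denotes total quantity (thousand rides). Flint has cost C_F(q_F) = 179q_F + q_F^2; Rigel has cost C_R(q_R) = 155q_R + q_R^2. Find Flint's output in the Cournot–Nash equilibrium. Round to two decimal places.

Flint's profit: π_F = (389 - 0.5Q)q_F - (179q_F + q_F²). Setting ∂π_F/∂q_F = 0: 210 - 3q_F - (1/2)(q_R) = 0.
Rigel's first-order condition: 234 - 3q_R - (1/2)(q_F) = 0.
Rearranging gives the reaction functions q_F = (210 - (1/2)q_R)/3 and q_R = (234 - (1/2)q_F)/3.
Solving the pair: q_F = 58.6286, q_R = 68.2286.

58.63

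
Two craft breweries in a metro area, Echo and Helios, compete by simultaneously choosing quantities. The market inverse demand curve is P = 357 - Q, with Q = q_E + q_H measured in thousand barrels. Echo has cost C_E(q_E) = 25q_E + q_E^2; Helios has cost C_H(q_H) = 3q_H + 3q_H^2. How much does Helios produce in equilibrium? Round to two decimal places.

34.97

Echo's profit: π_E = (357 - Q)q_E - (25q_E + q_E²). Setting ∂π_E/∂q_E = 0: 332 - 4q_E - (q_H) = 0.
Helios's profit: π_H = (357 - Q)q_H - (3q_H + 3q_H²). Setting ∂π_H/∂q_H = 0: 354 - 8q_H - (q_E) = 0.
Rearranging gives the reaction functions q_E = (332 - q_H)/4 and q_H = (354 - q_E)/8.
Solving the pair: q_E = 74.2581, q_H = 1084/31.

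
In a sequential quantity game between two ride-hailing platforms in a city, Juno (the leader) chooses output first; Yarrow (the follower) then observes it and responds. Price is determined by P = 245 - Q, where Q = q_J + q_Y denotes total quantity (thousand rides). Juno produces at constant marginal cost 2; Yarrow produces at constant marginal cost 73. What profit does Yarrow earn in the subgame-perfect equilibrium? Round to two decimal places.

56.25

Solve by backward induction. Given q_J, the follower Yarrow maximises π_Y = (245 - q_J - q_Y)q_Y - 73q_Y.
Setting the follower's marginal profit to zero, 172 - q_J - 2q_Y = 0, i.e. q_Y = (172 - q_J)/2.
Juno substitutes q_Y(q_J) into its own profit: π_J = q_J(245 - q_J - (172 - q_J)/2) - 2q_J = (159 - (1/2)q_J)q_J - 2q_J.
Maximising: ∂π_J/∂q_J = 157 - q_J = 0, giving q_J = 157.
Then q_Y = (172 - 157)/2 = 15/2.
Price P = 245 - 329/2 = 161/2.
Yarrow's profit: (161/2 - 73)·(15/2) = 225/4.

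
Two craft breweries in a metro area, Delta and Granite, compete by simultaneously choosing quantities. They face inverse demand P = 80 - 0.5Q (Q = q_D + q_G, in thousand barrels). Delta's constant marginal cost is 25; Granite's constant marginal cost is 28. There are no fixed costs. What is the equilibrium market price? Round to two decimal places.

Delta's profit: π_D = (80 - 0.5Q)q_D - (25q_D). Setting ∂π_D/∂q_D = 0: 55 - q_D - (1/2)(q_G) = 0.
Granite's profit: π_G = (80 - 0.5Q)q_G - (28q_G). Setting ∂π_G/∂q_G = 0: 52 - q_G - (1/2)(q_D) = 0.
Best responses: q_D = (55 - (1/2)q_G), q_G = (52 - (1/2)q_D).
Solving the pair: q_D = 116/3, q_G = 98/3.
Total output Q = 214/3, so price P = 80 - (1/2)·(214/3) = 133/3.

44.33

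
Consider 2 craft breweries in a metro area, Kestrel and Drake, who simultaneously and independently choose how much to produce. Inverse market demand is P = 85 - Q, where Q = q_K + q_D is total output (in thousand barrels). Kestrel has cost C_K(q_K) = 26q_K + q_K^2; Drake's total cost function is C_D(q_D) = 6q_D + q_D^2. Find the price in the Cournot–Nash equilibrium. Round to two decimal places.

Kestrel's profit: π_K = (85 - Q)q_K - (26q_K + q_K²). Setting ∂π_K/∂q_K = 0: 59 - 4q_K - (q_D) = 0.
Drake's first-order condition: 79 - 4q_D - (q_K) = 0.
So q_K = (59 - q_D)/4 and q_D = (79 - q_K)/4.
Solving the pair: q_K = 157/15, q_D = 257/15.
Total output Q = 138/5, so price P = 85 - 138/5 = 287/5.

57.40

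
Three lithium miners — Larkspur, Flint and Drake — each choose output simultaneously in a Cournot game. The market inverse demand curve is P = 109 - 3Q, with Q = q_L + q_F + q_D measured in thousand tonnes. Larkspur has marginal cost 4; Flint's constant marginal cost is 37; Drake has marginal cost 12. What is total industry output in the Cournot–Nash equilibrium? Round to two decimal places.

22.83

Larkspur's profit: π_L = (109 - 3Q)q_L - (4q_L). Setting ∂π_L/∂q_L = 0: 105 - 6q_L - 3(q_F + q_D) = 0.
Flint's first-order condition: 72 - 6q_F - 3(q_L + q_D) = 0.
Drake's profit: π_D = (109 - 3Q)q_D - (12q_D). Setting ∂π_D/∂q_D = 0: 97 - 6q_D - 3(q_L + q_F) = 0.
Adding the 3 conditions: 274 − 6Q − 6Q = 0, i.e. Q = 137/6.
Back-substituting: q_L = (105 − 137/2)/3 = 73/6, q_F = (72 − 137/2)/3 = 7/6, q_D = (97 − 137/2)/3 = 19/2.
Total output Q = 73/6 + 7/6 + 19/2 = 137/6.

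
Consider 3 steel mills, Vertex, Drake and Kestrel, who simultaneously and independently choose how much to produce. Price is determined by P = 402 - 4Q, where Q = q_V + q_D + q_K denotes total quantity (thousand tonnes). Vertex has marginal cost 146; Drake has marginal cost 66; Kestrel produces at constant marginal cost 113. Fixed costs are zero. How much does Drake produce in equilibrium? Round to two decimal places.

28.94

Vertex's profit: π_V = (402 - 4Q)q_V - (146q_V). Setting ∂π_V/∂q_V = 0: 256 - 8q_V - 4(q_D + q_K) = 0.
Drake's first-order condition: 336 - 8q_D - 4(q_V + q_K) = 0.
Kestrel's first-order condition: 289 - 8q_K - 4(q_V + q_D) = 0.
Adding the 3 first-order conditions: 881 − 16Q = 0, so Q = 881/16.
Back-substituting: q_V = (256 − 881/4)/4 = 143/16, q_D = (336 − 881/4)/4 = 463/16, q_K = (289 − 881/4)/4 = 275/16.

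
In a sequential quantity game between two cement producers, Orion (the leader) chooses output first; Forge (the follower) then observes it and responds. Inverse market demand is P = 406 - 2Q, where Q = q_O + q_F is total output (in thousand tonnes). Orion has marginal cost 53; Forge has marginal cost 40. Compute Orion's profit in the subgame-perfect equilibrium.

The follower Forge best-responds to any q_O: π_F = (406 - 2Q)q_F - 40q_F.
Follower FOC: 366 - 2q_O - 4q_F = 0, so q_F(q_O) = (366 - 2q_O)/4.
Orion substitutes q_F(q_O) into its own profit: π_O = q_O(406 - 2q_O - (366 - 2q_O)/2) - 53q_O = (223 - q_O)q_O - 53q_O.
Leader FOC: 170 - 2q_O = 0, so q_O = 85.
Then q_F = (366 - 2·85)/4 = 49.
Price P = 406 - 2·134 = 138.
Orion's profit: (138 - 53)·85 = 7225.

7225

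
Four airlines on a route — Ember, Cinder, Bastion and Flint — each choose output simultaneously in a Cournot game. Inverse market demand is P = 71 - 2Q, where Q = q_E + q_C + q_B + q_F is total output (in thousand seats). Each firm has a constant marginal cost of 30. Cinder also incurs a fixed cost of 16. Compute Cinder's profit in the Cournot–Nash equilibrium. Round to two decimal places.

A representative firm's profit is π_i = q_i(71 - 2Q) - 30q_i.
First-order condition (treating rivals' output as given): 41 - 4q_i - 2·Σ_{j≠i} q_j = 0.
By symmetry each firm produces the same amount; substituting Σ_{j≠i} q_j = 3q_i yields q_i = 41/10.
Price P = 71 - 2·(82/5) = 191/5.
Cinder's profit: (191/5 - 30)·(41/10) - 16 = 881/50.

17.62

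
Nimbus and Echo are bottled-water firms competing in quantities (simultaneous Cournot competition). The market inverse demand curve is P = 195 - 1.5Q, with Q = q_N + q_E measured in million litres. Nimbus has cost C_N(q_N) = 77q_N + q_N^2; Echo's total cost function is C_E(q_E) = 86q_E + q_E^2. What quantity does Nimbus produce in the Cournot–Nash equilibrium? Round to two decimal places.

Nimbus's profit: π_N = (195 - 1.5Q)q_N - (77q_N + q_N²). Setting ∂π_N/∂q_N = 0: 118 - 5q_N - (3/2)(q_E) = 0.
Echo's first-order condition: 109 - 5q_E - (3/2)(q_N) = 0.
Best responses: q_N = (118 - (3/2)q_E)/5, q_E = (109 - (3/2)q_N)/5.
Solving the pair: q_N = 1706/91, q_E = 1472/91.

18.75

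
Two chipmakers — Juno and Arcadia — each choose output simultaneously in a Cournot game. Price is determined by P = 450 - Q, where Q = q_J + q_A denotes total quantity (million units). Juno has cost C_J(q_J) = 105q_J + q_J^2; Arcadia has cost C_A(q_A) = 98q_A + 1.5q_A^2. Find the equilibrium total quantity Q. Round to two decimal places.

128.21

Juno's profit: π_J = (450 - Q)q_J - (105q_J + q_J²). Setting ∂π_J/∂q_J = 0: 345 - 4q_J - (q_A) = 0.
Arcadia's profit: π_A = (450 - Q)q_A - (98q_A + (3/2)q_A²). Setting ∂π_A/∂q_A = 0: 352 - 5q_A - (q_J) = 0.
Best responses: q_J = (345 - q_A)/4, q_A = (352 - q_J)/5.
Solving the pair: q_J = 1373/19, q_A = 1063/19.
Total output Q = 1373/19 + 1063/19 = 128.2105.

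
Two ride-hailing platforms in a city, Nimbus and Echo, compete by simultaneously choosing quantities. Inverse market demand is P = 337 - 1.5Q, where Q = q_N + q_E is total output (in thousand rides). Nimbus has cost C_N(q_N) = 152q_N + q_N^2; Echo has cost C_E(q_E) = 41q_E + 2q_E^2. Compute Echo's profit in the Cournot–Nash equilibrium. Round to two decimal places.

4718.63

Nimbus's profit: π_N = (337 - 1.5Q)q_N - (152q_N + q_N²). Setting ∂π_N/∂q_N = 0: 185 - 5q_N - (3/2)(q_E) = 0.
Echo's first-order condition: 296 - 7q_E - (3/2)(q_N) = 0.
Rearranging gives the reaction functions q_N = (185 - (3/2)q_E)/5 and q_E = (296 - (3/2)q_N)/7.
Solving the pair: q_N = 25.9847, q_E = 36.7176.
Price P = 337 - (3/2)·62.7023 = 242.9466.
Echo's profit: 242.9466·36.7176 - 41·36.7176 - 2·36.7176² = 4718.6265.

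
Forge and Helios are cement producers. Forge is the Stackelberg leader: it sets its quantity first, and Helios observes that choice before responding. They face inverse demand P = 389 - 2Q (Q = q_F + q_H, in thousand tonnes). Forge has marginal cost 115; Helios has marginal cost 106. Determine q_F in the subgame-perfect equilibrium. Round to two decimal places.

The follower Helios best-responds to any q_F: π_H = (389 - 2Q)q_H - 106q_H.
∂π_H/∂q_H = 283 - 2q_F - 4q_H = 0 gives the reaction function q_H = (283 - 2q_F)/4.
Forge substitutes q_H(q_F) into its own profit: π_F = q_F(389 - 2q_F - (283 - 2q_F)/2) - 115q_F = (495/2 - q_F)q_F - 115q_F.
Maximising: ∂π_F/∂q_F = 265/2 - 2q_F = 0, giving q_F = 265/4.
Then q_H = (283 - 2·(265/4))/4 = 301/8.

66.25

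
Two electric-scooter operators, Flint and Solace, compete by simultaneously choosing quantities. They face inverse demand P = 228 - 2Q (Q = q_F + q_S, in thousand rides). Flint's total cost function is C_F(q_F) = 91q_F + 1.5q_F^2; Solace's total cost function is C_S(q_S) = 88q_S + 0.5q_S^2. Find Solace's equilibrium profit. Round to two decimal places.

1296.66

Flint's profit: π_F = (228 - 2Q)q_F - (91q_F + (3/2)q_F²). Setting ∂π_F/∂q_F = 0: 137 - 7q_F - 2(q_S) = 0.
Solace's first-order condition: 140 - 5q_S - 2(q_F) = 0.
Best responses: q_F = (137 - 2q_S)/7, q_S = (140 - 2q_F)/5.
Solving the pair: q_F = 405/31, q_S = 706/31.
Price P = 228 - 2·(1111/31) = 156.3226.
Solace's profit: 156.3226·(706/31) - 88·(706/31) - (1/2)(706/31)² = 1296.6597.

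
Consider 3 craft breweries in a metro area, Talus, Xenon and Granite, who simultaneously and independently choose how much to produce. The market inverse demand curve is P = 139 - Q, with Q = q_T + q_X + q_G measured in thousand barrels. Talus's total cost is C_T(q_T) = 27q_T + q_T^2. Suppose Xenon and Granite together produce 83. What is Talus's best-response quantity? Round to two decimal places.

7.25

With rivals' combined output fixed at 83, Talus's profit is π_T = (139 - 83 - q_T)q_T - (27q_T + q_T²) = (56 - q_T)q_T - (27q_T + q_T²).
∂π_T/∂q_T = 29 - 4q_T = 0, so q_T = 29/4.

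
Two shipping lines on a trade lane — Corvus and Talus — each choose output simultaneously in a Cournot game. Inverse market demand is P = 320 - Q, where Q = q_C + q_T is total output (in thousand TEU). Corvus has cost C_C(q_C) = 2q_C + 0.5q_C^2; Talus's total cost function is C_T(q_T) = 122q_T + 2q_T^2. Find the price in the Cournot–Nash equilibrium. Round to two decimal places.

203.18

Corvus's profit: π_C = (320 - Q)q_C - (2q_C + (1/2)q_C²). Setting ∂π_C/∂q_C = 0: 318 - 3q_C - (q_T) = 0.
Talus's first-order condition: 198 - 6q_T - (q_C) = 0.
So q_C = (318 - q_T)/3 and q_T = (198 - q_C)/6.
Solving the pair: q_C = 1710/17, q_T = 276/17.
Total output Q = 1986/17, so price P = 320 - 1986/17 = 203.1765.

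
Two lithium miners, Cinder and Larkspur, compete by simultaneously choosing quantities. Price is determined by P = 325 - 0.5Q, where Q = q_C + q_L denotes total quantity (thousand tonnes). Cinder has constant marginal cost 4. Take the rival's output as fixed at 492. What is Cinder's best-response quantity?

75

With the rival's output fixed at 492, Cinder's profit is π_C = (325 - (1/2)·492 - (1/2)q_C)q_C - (4q_C) = (79 - (1/2)q_C)q_C - (4q_C).
∂π_C/∂q_C = 75 - q_C = 0, so q_C = 75.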